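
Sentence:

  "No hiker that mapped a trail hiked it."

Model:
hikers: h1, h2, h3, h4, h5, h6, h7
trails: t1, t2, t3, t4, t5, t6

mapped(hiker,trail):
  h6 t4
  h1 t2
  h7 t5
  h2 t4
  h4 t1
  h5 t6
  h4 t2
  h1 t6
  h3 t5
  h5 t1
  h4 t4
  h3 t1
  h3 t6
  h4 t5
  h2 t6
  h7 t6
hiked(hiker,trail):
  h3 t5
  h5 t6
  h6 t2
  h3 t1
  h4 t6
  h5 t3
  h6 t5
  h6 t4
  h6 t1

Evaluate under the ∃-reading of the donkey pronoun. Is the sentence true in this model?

False

"it" takes "a trail" as antecedent — a donkey pronoun bound across the clause boundary.
Truth condition: for no (h,t) with mapped(h,t) does hiked(h,t) hold.
Restrictor pairs — does the scope hold? (h1,t2):fails  (h1,t6):fails  (h2,t4):fails  (h2,t6):fails  (h3,t1):holds  (h3,t5):holds  (h3,t6):fails  (h4,t1):fails  (h4,t2):fails  (h4,t4):fails  (h4,t5):fails  (h5,t1):fails  (h5,t6):holds  (h6,t4):holds  (h7,t5):fails  (h7,t6):fails
Scope holds for 4 pair(s), so the sentence is false.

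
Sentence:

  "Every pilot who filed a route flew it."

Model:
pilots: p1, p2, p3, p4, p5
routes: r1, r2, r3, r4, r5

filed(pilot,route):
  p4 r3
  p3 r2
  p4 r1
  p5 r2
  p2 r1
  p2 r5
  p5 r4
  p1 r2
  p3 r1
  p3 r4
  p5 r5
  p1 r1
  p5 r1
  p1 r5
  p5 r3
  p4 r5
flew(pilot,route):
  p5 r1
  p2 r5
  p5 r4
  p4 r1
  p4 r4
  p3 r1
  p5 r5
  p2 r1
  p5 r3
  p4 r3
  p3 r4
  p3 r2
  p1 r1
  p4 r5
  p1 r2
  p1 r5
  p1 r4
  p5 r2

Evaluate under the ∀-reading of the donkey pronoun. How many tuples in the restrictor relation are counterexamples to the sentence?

0

"it" takes "a route" as antecedent — a donkey pronoun bound across the clause boundary.
Strong reading: for every (p,r) with filed(p,r), flew(p,r).
Restrictor pairs: (p1,r1) ✓  (p1,r2) ✓  (p1,r5) ✓  (p2,r1) ✓  (p2,r5) ✓  (p3,r1) ✓  (p3,r2) ✓  (p3,r4) ✓  (p4,r1) ✓  (p4,r3) ✓  (p4,r5) ✓  (p5,r1) ✓  (p5,r2) ✓  (p5,r3) ✓  (p5,r4) ✓  (p5,r5) ✓
Counterexamples (restrictor pairs failing the scope): 0.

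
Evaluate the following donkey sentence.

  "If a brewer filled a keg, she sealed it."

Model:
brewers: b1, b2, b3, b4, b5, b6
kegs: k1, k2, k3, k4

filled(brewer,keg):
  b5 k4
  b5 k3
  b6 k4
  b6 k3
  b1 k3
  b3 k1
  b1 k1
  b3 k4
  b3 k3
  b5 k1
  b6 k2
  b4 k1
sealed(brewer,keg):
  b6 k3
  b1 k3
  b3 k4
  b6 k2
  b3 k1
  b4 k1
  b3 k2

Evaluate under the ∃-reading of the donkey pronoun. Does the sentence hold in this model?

"it" takes "a keg" as antecedent — a donkey pronoun bound across the clause boundary.
Weak reading: every brewer b with some filled-keg has at least one filled-keg k such that sealed(b,k).
Per brewer: b1:✓  b3:✓  b4:✓  b5:✗  b6:✓
b5 has no witness among its filled-kegs.

False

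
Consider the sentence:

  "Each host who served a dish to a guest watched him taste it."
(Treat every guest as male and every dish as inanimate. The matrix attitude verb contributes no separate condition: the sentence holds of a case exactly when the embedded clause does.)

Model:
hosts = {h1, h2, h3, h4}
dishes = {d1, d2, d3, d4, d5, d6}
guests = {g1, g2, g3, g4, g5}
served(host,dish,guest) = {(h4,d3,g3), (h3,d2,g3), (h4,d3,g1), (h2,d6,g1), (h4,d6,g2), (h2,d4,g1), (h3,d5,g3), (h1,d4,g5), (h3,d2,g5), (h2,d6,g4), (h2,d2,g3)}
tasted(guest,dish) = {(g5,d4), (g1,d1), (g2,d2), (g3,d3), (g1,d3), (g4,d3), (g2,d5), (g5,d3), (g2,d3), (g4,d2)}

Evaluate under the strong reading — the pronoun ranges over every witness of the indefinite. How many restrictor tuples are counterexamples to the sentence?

8

"him" takes "a guest" as antecedent and "it" takes "a dish"; both are donkey pronouns co-varying with the restrictor.
Strong reading: for every (h,d,g) with served(h,d,g), tasted(g,d).
Restrictor triples: (h1,d4,g5)→tasted(g5,d4) ✓  (h2,d2,g3)→tasted(g3,d2) ✗  (h2,d4,g1)→tasted(g1,d4) ✗  (h2,d6,g1)→tasted(g1,d6) ✗  (h2,d6,g4)→tasted(g4,d6) ✗  (h3,d2,g3)→tasted(g3,d2) ✗  (h3,d2,g5)→tasted(g5,d2) ✗  (h3,d5,g3)→tasted(g3,d5) ✗  (h4,d3,g1)→tasted(g1,d3) ✓  (h4,d3,g3)→tasted(g3,d3) ✓  (h4,d6,g2)→tasted(g2,d6) ✗
Counterexamples (restrictor triples failing the scope): 8.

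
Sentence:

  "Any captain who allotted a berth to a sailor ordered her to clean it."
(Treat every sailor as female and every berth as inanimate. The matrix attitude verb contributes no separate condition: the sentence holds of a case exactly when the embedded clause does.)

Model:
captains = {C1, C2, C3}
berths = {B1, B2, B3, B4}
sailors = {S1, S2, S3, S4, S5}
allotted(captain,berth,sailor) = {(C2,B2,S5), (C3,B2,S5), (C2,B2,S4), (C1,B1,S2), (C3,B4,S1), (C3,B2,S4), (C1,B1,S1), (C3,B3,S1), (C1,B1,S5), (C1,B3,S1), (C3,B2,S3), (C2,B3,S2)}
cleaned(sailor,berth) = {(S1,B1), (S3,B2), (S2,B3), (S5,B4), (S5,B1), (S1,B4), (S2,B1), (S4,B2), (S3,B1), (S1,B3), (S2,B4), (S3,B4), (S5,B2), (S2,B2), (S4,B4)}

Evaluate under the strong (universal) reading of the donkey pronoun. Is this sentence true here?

"her" takes "a sailor" as antecedent and "it" takes "a berth"; both are donkey pronouns co-varying with the restrictor.
Strong reading: for every (c,b,s) with allotted(c,b,s), cleaned(s,b).
Restrictor triples: (C1,B1,S1)→cleaned(S1,B1) ✓  (C1,B1,S2)→cleaned(S2,B1) ✓  (C1,B1,S5)→cleaned(S5,B1) ✓  (C1,B3,S1)→cleaned(S1,B3) ✓  (C2,B2,S4)→cleaned(S4,B2) ✓  (C2,B2,S5)→cleaned(S5,B2) ✓  (C2,B3,S2)→cleaned(S2,B3) ✓  (C3,B2,S3)→cleaned(S3,B2) ✓  (C3,B2,S4)→cleaned(S4,B2) ✓  (C3,B2,S5)→cleaned(S5,B2) ✓  (C3,B3,S1)→cleaned(S1,B3) ✓  (C3,B4,S1)→cleaned(S1,B4) ✓
Every restrictor triple satisfies the scope.

True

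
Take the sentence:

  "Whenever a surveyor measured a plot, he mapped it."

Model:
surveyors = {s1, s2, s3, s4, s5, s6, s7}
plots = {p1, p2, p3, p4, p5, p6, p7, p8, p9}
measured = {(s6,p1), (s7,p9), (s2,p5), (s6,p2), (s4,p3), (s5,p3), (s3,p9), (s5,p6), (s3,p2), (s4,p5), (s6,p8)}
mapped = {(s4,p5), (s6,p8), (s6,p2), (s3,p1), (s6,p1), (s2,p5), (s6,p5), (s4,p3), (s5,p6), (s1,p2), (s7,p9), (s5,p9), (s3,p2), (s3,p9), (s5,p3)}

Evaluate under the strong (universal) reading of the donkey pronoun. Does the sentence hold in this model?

True

"it" takes "a plot" as antecedent — a donkey pronoun bound across the clause boundary.
Strong reading: for every (s,p) with measured(s,p), mapped(s,p).
Restrictor pairs: (s2,p5) ✓  (s3,p2) ✓  (s3,p9) ✓  (s4,p3) ✓  (s4,p5) ✓  (s5,p3) ✓  (s5,p6) ✓  (s6,p1) ✓  (s6,p2) ✓  (s6,p8) ✓  (s7,p9) ✓
Every restrictor pair satisfies the scope.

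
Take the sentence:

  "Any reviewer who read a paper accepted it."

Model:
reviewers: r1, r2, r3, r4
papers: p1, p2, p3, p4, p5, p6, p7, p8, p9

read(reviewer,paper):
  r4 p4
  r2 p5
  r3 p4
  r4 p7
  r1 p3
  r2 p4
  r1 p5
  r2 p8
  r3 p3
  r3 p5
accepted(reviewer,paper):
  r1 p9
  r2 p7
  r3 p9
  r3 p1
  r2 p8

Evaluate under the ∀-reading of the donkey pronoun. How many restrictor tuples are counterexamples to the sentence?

"it" takes "a paper" as antecedent — a donkey pronoun bound across the clause boundary.
Strong reading: for every (r,p) with read(r,p), accepted(r,p).
Restrictor pairs: (r1,p3) ✗  (r1,p5) ✗  (r2,p4) ✗  (r2,p5) ✗  (r2,p8) ✓  (r3,p3) ✗  (r3,p4) ✗  (r3,p5) ✗  (r4,p4) ✗  (r4,p7) ✗
Counterexamples (restrictor pairs failing the scope): 9.

9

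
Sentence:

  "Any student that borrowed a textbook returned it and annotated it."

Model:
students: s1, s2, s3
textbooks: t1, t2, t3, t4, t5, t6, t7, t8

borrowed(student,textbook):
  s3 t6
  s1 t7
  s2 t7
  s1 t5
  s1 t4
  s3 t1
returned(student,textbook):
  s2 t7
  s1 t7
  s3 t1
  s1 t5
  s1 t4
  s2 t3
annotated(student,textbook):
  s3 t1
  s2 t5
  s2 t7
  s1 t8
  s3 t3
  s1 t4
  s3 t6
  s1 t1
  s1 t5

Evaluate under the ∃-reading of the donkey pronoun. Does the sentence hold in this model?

"it" takes "a textbook" as antecedent — a donkey pronoun bound across the clause boundary.
Weak reading: every student s with some borrowed-textbook has at least one borrowed-textbook t such that returned(s,t) ∧ annotated(s,t).
Per student: s1:✓  s2:✓  s3:✓
Every student in the restrictor has a witness.

True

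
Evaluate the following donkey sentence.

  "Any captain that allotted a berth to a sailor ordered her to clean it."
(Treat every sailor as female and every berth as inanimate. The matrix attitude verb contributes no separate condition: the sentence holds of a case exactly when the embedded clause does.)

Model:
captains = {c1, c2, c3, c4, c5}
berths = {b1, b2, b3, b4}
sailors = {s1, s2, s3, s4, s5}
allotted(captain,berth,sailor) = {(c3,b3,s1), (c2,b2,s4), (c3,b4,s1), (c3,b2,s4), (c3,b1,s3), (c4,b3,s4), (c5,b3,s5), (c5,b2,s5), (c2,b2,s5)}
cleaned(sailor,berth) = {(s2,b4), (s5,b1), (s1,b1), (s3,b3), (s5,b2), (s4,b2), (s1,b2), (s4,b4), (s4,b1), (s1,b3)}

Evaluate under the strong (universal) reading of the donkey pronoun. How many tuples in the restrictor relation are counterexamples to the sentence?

"her" takes "a sailor" as antecedent and "it" takes "a berth"; both are donkey pronouns co-varying with the restrictor.
Strong reading: for every (c,b,s) with allotted(c,b,s), cleaned(s,b).
Restrictor triples: (c2,b2,s4)→cleaned(s4,b2) ✓  (c2,b2,s5)→cleaned(s5,b2) ✓  (c3,b1,s3)→cleaned(s3,b1) ✗  (c3,b2,s4)→cleaned(s4,b2) ✓  (c3,b3,s1)→cleaned(s1,b3) ✓  (c3,b4,s1)→cleaned(s1,b4) ✗  (c4,b3,s4)→cleaned(s4,b3) ✗  (c5,b2,s5)→cleaned(s5,b2) ✓  (c5,b3,s5)→cleaned(s5,b3) ✗
Counterexamples (restrictor triples failing the scope): 4.

4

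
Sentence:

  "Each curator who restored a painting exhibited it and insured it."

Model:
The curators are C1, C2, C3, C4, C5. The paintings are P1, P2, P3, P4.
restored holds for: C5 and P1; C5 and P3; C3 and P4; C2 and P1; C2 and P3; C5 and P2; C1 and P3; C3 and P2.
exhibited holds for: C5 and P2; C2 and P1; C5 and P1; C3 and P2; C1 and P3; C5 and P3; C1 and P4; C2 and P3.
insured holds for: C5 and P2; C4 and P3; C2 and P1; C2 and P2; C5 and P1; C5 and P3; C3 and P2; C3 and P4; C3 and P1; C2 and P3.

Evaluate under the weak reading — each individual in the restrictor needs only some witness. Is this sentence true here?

"it" takes "a painting" as antecedent — a donkey pronoun bound across the clause boundary.
Weak reading: every curator c with some restored-painting has at least one restored-painting p such that exhibited(c,p) ∧ insured(c,p).
Per curator: C1:✗  C2:✓  C3:✓  C5:✓
C1 has no witness among its restored-paintings.

False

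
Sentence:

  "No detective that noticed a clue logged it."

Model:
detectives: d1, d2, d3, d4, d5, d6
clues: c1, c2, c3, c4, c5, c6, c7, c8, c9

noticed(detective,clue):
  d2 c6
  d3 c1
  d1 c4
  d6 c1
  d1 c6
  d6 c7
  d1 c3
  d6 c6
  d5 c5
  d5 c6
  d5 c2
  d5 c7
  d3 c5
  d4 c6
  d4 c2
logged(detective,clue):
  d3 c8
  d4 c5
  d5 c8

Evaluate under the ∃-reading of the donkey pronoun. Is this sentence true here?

"it" takes "a clue" as antecedent — a donkey pronoun bound across the clause boundary.
Truth condition: for no (d,c) with noticed(d,c) does logged(d,c) hold.
Restrictor pairs — does the scope hold? (d1,c3):fails  (d1,c4):fails  (d1,c6):fails  (d2,c6):fails  (d3,c1):fails  (d3,c5):fails  (d4,c2):fails  (d4,c6):fails  (d5,c2):fails  (d5,c5):fails  (d5,c6):fails  (d5,c7):fails  (d6,c1):fails  (d6,c6):fails  (d6,c7):fails
Scope holds for no restrictor pair, so the sentence is true.

True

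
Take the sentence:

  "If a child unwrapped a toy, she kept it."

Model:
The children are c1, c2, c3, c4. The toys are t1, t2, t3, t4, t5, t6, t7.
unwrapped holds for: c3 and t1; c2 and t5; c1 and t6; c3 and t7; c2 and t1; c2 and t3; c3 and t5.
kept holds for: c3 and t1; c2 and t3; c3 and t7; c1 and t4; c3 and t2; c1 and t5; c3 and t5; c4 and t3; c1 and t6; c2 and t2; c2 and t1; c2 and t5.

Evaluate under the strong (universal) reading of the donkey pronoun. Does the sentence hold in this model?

True

"it" takes "a toy" as antecedent — a donkey pronoun bound across the clause boundary.
Strong reading: for every (c,t) with unwrapped(c,t), kept(c,t).
Restrictor pairs: (c1,t6) ✓  (c2,t1) ✓  (c2,t3) ✓  (c2,t5) ✓  (c3,t1) ✓  (c3,t5) ✓  (c3,t7) ✓
Every restrictor pair satisfies the scope.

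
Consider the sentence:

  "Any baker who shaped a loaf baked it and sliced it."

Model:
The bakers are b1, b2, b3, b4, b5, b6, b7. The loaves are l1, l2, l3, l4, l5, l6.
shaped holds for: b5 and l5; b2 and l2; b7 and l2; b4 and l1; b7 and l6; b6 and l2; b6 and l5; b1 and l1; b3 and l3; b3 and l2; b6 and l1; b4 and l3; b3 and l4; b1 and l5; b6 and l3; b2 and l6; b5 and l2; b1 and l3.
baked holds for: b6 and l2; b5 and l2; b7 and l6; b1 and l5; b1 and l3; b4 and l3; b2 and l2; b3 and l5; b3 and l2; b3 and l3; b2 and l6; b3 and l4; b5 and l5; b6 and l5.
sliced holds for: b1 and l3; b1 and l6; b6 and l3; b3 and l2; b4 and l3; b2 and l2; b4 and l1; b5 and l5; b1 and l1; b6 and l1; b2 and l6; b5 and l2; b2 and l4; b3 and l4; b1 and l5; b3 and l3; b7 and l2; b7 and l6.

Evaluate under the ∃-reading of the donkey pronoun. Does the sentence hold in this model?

False

"it" takes "a loaf" as antecedent — a donkey pronoun bound across the clause boundary.
Weak reading: every baker b with some shaped-loaf has at least one shaped-loaf l such that baked(b,l) ∧ sliced(b,l).
Per baker: b1:✓  b2:✓  b3:✓  b4:✓  b5:✓  b6:✗  b7:✓
b6 has no witness among its shaped-loaves.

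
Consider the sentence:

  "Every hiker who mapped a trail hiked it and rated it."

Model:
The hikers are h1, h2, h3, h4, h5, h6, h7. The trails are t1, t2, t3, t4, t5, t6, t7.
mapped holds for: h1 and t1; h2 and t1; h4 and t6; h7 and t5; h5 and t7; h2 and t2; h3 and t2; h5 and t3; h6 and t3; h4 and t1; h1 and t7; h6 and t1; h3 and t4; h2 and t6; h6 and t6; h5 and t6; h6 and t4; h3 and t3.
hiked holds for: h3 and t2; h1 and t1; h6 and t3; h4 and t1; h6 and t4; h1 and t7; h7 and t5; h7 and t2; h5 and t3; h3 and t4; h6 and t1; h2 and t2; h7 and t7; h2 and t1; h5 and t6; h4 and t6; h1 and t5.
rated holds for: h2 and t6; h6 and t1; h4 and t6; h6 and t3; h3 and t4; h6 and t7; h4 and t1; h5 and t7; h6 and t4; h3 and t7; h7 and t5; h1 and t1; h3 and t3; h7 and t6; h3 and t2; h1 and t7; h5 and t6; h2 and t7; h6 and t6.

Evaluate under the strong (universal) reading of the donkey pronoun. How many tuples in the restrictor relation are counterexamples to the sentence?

"it" takes "a trail" as antecedent — a donkey pronoun bound across the clause boundary.
Strong reading: for every (h,t) with mapped(h,t), hiked(h,t) ∧ rated(h,t).
Restrictor pairs: (h1,t1) ✓  (h1,t7) ✓  (h2,t1) ✗  (h2,t2) ✗  (h2,t6) ✗  (h3,t2) ✓  (h3,t3) ✗  (h3,t4) ✓  (h4,t1) ✓  (h4,t6) ✓  (h5,t3) ✗  (h5,t6) ✓  (h5,t7) ✗  (h6,t1) ✓  (h6,t3) ✓  (h6,t4) ✓  (h6,t6) ✗  (h7,t5) ✓
Counterexamples (restrictor pairs failing the scope): 7.

7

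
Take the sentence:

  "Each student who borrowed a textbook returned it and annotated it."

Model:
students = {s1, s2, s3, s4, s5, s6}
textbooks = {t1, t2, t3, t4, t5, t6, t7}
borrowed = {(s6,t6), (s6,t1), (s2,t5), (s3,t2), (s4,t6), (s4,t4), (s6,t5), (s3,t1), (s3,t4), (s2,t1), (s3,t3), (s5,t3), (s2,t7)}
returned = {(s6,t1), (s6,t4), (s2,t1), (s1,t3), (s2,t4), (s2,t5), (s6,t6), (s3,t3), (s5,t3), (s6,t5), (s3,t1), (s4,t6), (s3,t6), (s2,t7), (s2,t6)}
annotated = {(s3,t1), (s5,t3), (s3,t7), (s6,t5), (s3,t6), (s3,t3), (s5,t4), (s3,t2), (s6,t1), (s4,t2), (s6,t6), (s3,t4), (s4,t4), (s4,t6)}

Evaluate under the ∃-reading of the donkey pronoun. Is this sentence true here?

"it" takes "a textbook" as antecedent — a donkey pronoun bound across the clause boundary.
Weak reading: every student s with some borrowed-textbook has at least one borrowed-textbook t such that returned(s,t) ∧ annotated(s,t).
Per student: s2:✗  s3:✓  s4:✓  s5:✓  s6:✓
s2 has no witness among its borrowed-textbooks.

False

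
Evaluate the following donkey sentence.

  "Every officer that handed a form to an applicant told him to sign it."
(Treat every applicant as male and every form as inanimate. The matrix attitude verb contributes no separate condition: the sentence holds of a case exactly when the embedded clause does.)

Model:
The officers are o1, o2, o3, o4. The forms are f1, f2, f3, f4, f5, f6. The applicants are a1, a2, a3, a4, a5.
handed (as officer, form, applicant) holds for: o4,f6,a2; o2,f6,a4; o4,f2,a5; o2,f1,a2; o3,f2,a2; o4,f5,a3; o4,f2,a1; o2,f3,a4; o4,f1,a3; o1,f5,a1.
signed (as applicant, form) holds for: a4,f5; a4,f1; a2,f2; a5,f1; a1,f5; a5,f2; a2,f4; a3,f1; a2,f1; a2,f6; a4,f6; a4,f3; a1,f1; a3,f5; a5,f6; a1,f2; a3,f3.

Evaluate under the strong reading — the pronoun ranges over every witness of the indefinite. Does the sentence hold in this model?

True

"him" takes "an applicant" as antecedent and "it" takes "a form"; both are donkey pronouns co-varying with the restrictor.
Strong reading: for every (o,f,a) with handed(o,f,a), signed(a,f).
Restrictor triples: (o1,f5,a1)→signed(a1,f5) ✓  (o2,f1,a2)→signed(a2,f1) ✓  (o2,f3,a4)→signed(a4,f3) ✓  (o2,f6,a4)→signed(a4,f6) ✓  (o3,f2,a2)→signed(a2,f2) ✓  (o4,f1,a3)→signed(a3,f1) ✓  (o4,f2,a1)→signed(a1,f2) ✓  (o4,f2,a5)→signed(a5,f2) ✓  (o4,f5,a3)→signed(a3,f5) ✓  (o4,f6,a2)→signed(a2,f6) ✓
Every restrictor triple satisfies the scope.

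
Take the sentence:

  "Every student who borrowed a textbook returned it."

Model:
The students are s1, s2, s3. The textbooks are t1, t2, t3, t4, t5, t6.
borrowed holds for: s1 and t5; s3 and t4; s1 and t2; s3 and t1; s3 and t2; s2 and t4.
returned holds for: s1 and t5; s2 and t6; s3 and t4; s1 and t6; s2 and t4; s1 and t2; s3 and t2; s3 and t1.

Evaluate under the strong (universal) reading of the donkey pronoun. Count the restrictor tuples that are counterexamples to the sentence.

"it" takes "a textbook" as antecedent — a donkey pronoun bound across the clause boundary.
Strong reading: for every (s,t) with borrowed(s,t), returned(s,t).
Restrictor pairs: (s1,t2) ✓  (s1,t5) ✓  (s2,t4) ✓  (s3,t1) ✓  (s3,t2) ✓  (s3,t4) ✓
Counterexamples (restrictor pairs failing the scope): 0.

0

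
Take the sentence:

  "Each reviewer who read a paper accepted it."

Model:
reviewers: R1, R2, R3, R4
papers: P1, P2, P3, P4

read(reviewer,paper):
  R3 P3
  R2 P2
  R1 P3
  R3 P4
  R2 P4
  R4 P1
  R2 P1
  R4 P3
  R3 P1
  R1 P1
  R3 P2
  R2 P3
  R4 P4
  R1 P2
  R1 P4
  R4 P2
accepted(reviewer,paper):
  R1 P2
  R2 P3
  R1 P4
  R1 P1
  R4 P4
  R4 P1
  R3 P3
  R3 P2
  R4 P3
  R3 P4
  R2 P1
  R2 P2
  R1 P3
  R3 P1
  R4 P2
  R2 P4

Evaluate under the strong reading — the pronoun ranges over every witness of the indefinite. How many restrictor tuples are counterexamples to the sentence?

0

"it" takes "a paper" as antecedent — a donkey pronoun bound across the clause boundary.
Strong reading: for every (r,p) with read(r,p), accepted(r,p).
Restrictor pairs: (R1,P1) ✓  (R1,P2) ✓  (R1,P3) ✓  (R1,P4) ✓  (R2,P1) ✓  (R2,P2) ✓  (R2,P3) ✓  (R2,P4) ✓  (R3,P1) ✓  (R3,P2) ✓  (R3,P3) ✓  (R3,P4) ✓  (R4,P1) ✓  (R4,P2) ✓  (R4,P3) ✓  (R4,P4) ✓
Counterexamples (restrictor pairs failing the scope): 0.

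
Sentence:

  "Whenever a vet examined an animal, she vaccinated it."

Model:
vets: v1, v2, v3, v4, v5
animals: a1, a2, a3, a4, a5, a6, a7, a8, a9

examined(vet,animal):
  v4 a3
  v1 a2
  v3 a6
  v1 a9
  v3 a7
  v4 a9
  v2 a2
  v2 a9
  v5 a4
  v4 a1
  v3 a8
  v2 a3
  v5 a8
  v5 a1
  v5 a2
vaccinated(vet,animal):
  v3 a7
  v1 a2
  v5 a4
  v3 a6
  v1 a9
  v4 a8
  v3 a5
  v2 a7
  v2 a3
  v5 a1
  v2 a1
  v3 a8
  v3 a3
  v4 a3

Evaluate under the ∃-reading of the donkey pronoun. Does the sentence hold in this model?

True

"it" takes "an animal" as antecedent — a donkey pronoun bound across the clause boundary.
Weak reading: every vet v with some examined-animal has at least one examined-animal a such that vaccinated(v,a).
Per vet: v1:✓  v2:✓  v3:✓  v4:✓  v5:✓
Every vet in the restrictor has a witness.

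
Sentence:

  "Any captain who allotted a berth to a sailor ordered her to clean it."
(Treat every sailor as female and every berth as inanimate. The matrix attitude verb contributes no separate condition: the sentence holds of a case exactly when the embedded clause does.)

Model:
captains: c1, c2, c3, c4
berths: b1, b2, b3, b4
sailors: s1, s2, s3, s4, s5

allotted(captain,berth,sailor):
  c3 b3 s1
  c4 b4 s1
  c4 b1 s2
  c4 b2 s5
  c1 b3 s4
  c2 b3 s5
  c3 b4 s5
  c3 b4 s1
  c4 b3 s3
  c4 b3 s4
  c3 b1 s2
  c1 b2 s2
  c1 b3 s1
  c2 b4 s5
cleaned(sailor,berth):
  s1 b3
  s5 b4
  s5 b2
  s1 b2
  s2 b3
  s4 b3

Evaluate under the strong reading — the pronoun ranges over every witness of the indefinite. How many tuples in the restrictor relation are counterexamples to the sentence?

7

"her" takes "a sailor" as antecedent and "it" takes "a berth"; both are donkey pronouns co-varying with the restrictor.
Strong reading: for every (c,b,s) with allotted(c,b,s), cleaned(s,b).
Restrictor triples: (c1,b2,s2)→cleaned(s2,b2) ✗  (c1,b3,s1)→cleaned(s1,b3) ✓  (c1,b3,s4)→cleaned(s4,b3) ✓  (c2,b3,s5)→cleaned(s5,b3) ✗  (c2,b4,s5)→cleaned(s5,b4) ✓  (c3,b1,s2)→cleaned(s2,b1) ✗  (c3,b3,s1)→cleaned(s1,b3) ✓  (c3,b4,s1)→cleaned(s1,b4) ✗  (c3,b4,s5)→cleaned(s5,b4) ✓  (c4,b1,s2)→cleaned(s2,b1) ✗  (c4,b2,s5)→cleaned(s5,b2) ✓  (c4,b3,s3)→cleaned(s3,b3) ✗  (c4,b3,s4)→cleaned(s4,b3) ✓  (c4,b4,s1)→cleaned(s1,b4) ✗
Counterexamples (restrictor triples failing the scope): 7.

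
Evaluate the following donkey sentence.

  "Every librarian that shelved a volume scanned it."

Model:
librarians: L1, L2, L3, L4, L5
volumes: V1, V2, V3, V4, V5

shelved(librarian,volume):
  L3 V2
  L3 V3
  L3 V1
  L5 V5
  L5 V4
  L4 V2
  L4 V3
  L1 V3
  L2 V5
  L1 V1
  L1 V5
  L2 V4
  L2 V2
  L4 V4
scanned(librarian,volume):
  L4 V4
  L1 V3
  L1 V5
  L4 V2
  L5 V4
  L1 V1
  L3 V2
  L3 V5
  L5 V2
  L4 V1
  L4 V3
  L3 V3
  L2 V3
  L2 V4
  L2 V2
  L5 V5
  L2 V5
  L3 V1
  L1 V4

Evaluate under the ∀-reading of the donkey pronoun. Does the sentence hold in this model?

True

"it" takes "a volume" as antecedent — a donkey pronoun bound across the clause boundary.
Strong reading: for every (l,v) with shelved(l,v), scanned(l,v).
Restrictor pairs: (L1,V1) ✓  (L1,V3) ✓  (L1,V5) ✓  (L2,V2) ✓  (L2,V4) ✓  (L2,V5) ✓  (L3,V1) ✓  (L3,V2) ✓  (L3,V3) ✓  (L4,V2) ✓  (L4,V3) ✓  (L4,V4) ✓  (L5,V4) ✓  (L5,V5) ✓
Every restrictor pair satisfies the scope.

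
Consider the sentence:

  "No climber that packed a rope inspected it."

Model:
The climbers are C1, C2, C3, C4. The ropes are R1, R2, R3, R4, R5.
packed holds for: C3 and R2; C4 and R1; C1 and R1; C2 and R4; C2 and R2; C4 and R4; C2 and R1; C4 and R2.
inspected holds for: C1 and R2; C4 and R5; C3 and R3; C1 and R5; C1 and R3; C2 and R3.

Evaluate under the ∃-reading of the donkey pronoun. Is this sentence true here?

"it" takes "a rope" as antecedent — a donkey pronoun bound across the clause boundary.
Truth condition: for no (c,r) with packed(c,r) does inspected(c,r) hold.
Restrictor pairs — does the scope hold? (C1,R1):fails  (C2,R1):fails  (C2,R2):fails  (C2,R4):fails  (C3,R2):fails  (C4,R1):fails  (C4,R2):fails  (C4,R4):fails
Scope holds for no restrictor pair, so the sentence is true.

True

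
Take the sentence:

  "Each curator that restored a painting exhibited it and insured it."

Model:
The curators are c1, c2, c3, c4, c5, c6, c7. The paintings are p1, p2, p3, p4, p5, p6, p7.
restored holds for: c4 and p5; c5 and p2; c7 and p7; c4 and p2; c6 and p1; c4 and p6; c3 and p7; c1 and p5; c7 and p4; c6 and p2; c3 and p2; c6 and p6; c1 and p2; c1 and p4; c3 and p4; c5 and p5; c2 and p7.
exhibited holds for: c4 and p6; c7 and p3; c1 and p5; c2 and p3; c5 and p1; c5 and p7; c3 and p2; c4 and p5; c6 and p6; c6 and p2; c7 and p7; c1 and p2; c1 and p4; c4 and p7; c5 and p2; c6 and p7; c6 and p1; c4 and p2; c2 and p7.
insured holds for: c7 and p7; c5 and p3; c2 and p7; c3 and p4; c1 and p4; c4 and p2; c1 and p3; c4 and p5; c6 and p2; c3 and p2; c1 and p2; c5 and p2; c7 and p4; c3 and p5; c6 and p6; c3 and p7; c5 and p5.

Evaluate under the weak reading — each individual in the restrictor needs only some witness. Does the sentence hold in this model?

True

"it" takes "a painting" as antecedent — a donkey pronoun bound across the clause boundary.
Weak reading: every curator c with some restored-painting has at least one restored-painting p such that exhibited(c,p) ∧ insured(c,p).
Per curator: c1:✓  c2:✓  c3:✓  c4:✓  c5:✓  c6:✓  c7:✓
Every curator in the restrictor has a witness.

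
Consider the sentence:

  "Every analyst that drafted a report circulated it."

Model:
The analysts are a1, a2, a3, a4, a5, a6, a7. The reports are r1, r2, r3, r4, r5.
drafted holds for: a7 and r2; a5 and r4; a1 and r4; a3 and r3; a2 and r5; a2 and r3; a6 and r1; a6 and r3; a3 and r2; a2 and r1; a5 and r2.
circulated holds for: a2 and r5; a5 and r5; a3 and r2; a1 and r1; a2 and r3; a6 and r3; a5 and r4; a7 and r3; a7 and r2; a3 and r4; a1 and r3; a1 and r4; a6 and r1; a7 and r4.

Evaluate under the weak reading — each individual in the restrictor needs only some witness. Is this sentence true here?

True

"it" takes "a report" as antecedent — a donkey pronoun bound across the clause boundary.
Weak reading: every analyst a with some drafted-report has at least one drafted-report r such that circulated(a,r).
Per analyst: a1:✓  a2:✓  a3:✓  a5:✓  a6:✓  a7:✓
Every analyst in the restrictor has a witness.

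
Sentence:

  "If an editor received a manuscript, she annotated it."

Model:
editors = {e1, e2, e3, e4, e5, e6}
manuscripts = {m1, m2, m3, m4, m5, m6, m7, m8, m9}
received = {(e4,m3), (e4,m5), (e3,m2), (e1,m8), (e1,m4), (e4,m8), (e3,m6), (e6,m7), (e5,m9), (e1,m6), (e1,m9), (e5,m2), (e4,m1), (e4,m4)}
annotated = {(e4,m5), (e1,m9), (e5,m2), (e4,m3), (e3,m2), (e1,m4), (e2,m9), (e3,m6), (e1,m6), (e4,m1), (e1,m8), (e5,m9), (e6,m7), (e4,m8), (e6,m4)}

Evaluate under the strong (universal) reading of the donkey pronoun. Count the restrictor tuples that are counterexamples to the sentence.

"it" takes "a manuscript" as antecedent — a donkey pronoun bound across the clause boundary.
Strong reading: for every (e,m) with received(e,m), annotated(e,m).
Restrictor pairs: (e1,m4) ✓  (e1,m6) ✓  (e1,m8) ✓  (e1,m9) ✓  (e3,m2) ✓  (e3,m6) ✓  (e4,m1) ✓  (e4,m3) ✓  (e4,m4) ✗  (e4,m5) ✓  (e4,m8) ✓  (e5,m2) ✓  (e5,m9) ✓  (e6,m7) ✓
Counterexamples (restrictor pairs failing the scope): 1.

1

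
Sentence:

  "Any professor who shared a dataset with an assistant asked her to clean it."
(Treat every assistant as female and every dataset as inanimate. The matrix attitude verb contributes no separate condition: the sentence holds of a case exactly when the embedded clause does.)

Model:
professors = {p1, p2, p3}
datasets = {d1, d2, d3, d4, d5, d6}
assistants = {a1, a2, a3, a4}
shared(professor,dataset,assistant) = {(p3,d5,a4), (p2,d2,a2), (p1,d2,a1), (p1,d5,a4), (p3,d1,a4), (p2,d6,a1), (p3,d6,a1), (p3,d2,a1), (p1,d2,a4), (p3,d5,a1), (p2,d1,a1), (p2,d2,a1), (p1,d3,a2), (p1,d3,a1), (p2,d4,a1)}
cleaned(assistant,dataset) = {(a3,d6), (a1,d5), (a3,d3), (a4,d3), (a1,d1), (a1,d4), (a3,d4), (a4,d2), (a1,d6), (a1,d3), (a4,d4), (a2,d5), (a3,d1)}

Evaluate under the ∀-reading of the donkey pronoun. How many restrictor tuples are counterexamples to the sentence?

8

"her" takes "an assistant" as antecedent and "it" takes "a dataset"; both are donkey pronouns co-varying with the restrictor.
Strong reading: for every (p,d,a) with shared(p,d,a), cleaned(a,d).
Restrictor triples: (p1,d2,a1)→cleaned(a1,d2) ✗  (p1,d2,a4)→cleaned(a4,d2) ✓  (p1,d3,a1)→cleaned(a1,d3) ✓  (p1,d3,a2)→cleaned(a2,d3) ✗  (p1,d5,a4)→cleaned(a4,d5) ✗  (p2,d1,a1)→cleaned(a1,d1) ✓  (p2,d2,a1)→cleaned(a1,d2) ✗  (p2,d2,a2)→cleaned(a2,d2) ✗  (p2,d4,a1)→cleaned(a1,d4) ✓  (p2,d6,a1)→cleaned(a1,d6) ✓  (p3,d1,a4)→cleaned(a4,d1) ✗  (p3,d2,a1)→cleaned(a1,d2) ✗  (p3,d5,a1)→cleaned(a1,d5) ✓  (p3,d5,a4)→cleaned(a4,d5) ✗  (p3,d6,a1)→cleaned(a1,d6) ✓
Counterexamples (restrictor triples failing the scope): 8.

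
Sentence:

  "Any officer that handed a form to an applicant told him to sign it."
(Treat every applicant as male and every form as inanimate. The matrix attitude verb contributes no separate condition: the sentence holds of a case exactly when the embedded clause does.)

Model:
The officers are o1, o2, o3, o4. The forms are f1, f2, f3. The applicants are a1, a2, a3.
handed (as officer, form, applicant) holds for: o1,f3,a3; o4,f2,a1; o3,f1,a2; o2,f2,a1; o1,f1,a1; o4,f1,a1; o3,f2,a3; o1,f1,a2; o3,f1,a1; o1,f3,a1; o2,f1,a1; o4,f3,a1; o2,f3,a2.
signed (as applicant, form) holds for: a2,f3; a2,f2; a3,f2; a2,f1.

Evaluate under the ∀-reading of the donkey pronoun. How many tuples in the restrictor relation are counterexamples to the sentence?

9

"him" takes "an applicant" as antecedent and "it" takes "a form"; both are donkey pronouns co-varying with the restrictor.
Strong reading: for every (o,f,a) with handed(o,f,a), signed(a,f).
Restrictor triples: (o1,f1,a1)→signed(a1,f1) ✗  (o1,f1,a2)→signed(a2,f1) ✓  (o1,f3,a1)→signed(a1,f3) ✗  (o1,f3,a3)→signed(a3,f3) ✗  (o2,f1,a1)→signed(a1,f1) ✗  (o2,f2,a1)→signed(a1,f2) ✗  (o2,f3,a2)→signed(a2,f3) ✓  (o3,f1,a1)→signed(a1,f1) ✗  (o3,f1,a2)→signed(a2,f1) ✓  (o3,f2,a3)→signed(a3,f2) ✓  (o4,f1,a1)→signed(a1,f1) ✗  (o4,f2,a1)→signed(a1,f2) ✗  (o4,f3,a1)→signed(a1,f3) ✗
Counterexamples (restrictor triples failing the scope): 9.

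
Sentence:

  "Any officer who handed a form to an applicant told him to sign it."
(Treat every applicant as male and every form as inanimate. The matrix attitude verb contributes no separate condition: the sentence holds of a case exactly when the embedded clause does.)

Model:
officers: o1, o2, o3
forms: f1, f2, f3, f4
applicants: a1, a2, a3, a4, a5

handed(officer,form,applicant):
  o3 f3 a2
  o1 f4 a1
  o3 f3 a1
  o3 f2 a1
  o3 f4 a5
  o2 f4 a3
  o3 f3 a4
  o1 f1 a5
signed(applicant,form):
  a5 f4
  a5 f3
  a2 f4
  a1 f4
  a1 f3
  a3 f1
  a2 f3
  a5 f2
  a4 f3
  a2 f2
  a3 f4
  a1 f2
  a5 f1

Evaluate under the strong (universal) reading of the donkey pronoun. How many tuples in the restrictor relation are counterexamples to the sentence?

"him" takes "an applicant" as antecedent and "it" takes "a form"; both are donkey pronouns co-varying with the restrictor.
Strong reading: for every (o,f,a) with handed(o,f,a), signed(a,f).
Restrictor triples: (o1,f1,a5)→signed(a5,f1) ✓  (o1,f4,a1)→signed(a1,f4) ✓  (o2,f4,a3)→signed(a3,f4) ✓  (o3,f2,a1)→signed(a1,f2) ✓  (o3,f3,a1)→signed(a1,f3) ✓  (o3,f3,a2)→signed(a2,f3) ✓  (o3,f3,a4)→signed(a4,f3) ✓  (o3,f4,a5)→signed(a5,f4) ✓
Counterexamples (restrictor triples failing the scope): 0.

0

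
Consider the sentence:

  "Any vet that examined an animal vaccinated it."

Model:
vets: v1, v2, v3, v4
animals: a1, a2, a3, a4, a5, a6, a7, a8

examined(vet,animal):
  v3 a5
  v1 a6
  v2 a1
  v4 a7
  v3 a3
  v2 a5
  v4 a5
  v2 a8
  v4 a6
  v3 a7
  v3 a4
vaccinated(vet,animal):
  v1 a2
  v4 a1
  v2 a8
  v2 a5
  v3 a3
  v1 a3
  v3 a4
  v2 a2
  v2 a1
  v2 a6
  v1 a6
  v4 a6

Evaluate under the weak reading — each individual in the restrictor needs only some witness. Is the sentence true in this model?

"it" takes "an animal" as antecedent — a donkey pronoun bound across the clause boundary.
Weak reading: every vet v with some examined-animal has at least one examined-animal a such that vaccinated(v,a).
Per vet: v1:✓  v2:✓  v3:✓  v4:✓
Every vet in the restrictor has a witness.

True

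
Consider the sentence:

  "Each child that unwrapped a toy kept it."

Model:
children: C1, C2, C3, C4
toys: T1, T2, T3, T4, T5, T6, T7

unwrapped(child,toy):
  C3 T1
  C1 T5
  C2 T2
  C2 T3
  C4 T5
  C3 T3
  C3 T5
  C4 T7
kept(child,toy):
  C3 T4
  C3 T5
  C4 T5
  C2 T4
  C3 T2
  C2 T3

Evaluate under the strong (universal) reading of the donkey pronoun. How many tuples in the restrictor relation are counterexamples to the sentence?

"it" takes "a toy" as antecedent — a donkey pronoun bound across the clause boundary.
Strong reading: for every (c,t) with unwrapped(c,t), kept(c,t).
Restrictor pairs: (C1,T5) ✗  (C2,T2) ✗  (C2,T3) ✓  (C3,T1) ✗  (C3,T3) ✗  (C3,T5) ✓  (C4,T5) ✓  (C4,T7) ✗
Counterexamples (restrictor pairs failing the scope): 5.

5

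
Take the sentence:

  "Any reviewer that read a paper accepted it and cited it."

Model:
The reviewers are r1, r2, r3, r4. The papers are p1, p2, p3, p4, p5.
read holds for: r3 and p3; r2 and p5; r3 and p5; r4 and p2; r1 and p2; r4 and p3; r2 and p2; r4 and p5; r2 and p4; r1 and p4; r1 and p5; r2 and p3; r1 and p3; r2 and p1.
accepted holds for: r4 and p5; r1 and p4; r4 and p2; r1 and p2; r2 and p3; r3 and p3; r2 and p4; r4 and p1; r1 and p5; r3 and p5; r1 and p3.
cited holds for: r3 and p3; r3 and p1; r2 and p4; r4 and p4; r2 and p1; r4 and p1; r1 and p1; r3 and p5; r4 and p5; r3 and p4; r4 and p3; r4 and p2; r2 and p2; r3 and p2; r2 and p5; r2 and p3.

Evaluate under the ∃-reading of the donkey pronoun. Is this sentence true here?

False

"it" takes "a paper" as antecedent — a donkey pronoun bound across the clause boundary.
Weak reading: every reviewer r with some read-paper has at least one read-paper p such that accepted(r,p) ∧ cited(r,p).
Per reviewer: r1:✗  r2:✓  r3:✓  r4:✓
r1 has no witness among its read-papers.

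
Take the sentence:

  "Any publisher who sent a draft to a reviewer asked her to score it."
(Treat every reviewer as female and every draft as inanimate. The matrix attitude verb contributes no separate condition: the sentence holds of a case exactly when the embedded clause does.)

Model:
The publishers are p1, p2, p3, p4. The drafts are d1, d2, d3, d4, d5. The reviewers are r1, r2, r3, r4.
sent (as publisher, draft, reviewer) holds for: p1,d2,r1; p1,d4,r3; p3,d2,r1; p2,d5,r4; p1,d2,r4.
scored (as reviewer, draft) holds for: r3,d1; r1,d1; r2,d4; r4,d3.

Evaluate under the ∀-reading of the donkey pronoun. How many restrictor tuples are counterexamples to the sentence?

5

"her" takes "a reviewer" as antecedent and "it" takes "a draft"; both are donkey pronouns co-varying with the restrictor.
Strong reading: for every (p,d,r) with sent(p,d,r), scored(r,d).
Restrictor triples: (p1,d2,r1)→scored(r1,d2) ✗  (p1,d2,r4)→scored(r4,d2) ✗  (p1,d4,r3)→scored(r3,d4) ✗  (p2,d5,r4)→scored(r4,d5) ✗  (p3,d2,r1)→scored(r1,d2) ✗
Counterexamples (restrictor triples failing the scope): 5.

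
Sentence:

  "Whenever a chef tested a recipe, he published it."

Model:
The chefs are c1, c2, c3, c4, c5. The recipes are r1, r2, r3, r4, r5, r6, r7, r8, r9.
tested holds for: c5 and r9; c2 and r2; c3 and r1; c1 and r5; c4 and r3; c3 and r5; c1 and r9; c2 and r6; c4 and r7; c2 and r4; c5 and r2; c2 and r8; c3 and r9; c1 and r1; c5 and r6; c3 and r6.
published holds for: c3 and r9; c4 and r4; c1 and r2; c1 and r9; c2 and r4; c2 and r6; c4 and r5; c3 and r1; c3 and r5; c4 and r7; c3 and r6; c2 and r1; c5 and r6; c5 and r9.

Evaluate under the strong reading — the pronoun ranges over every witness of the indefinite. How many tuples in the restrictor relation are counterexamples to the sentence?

6

"it" takes "a recipe" as antecedent — a donkey pronoun bound across the clause boundary.
Strong reading: for every (c,r) with tested(c,r), published(c,r).
Restrictor pairs: (c1,r1) ✗  (c1,r5) ✗  (c1,r9) ✓  (c2,r2) ✗  (c2,r4) ✓  (c2,r6) ✓  (c2,r8) ✗  (c3,r1) ✓  (c3,r5) ✓  (c3,r6) ✓  (c3,r9) ✓  (c4,r3) ✗  (c4,r7) ✓  (c5,r2) ✗  (c5,r6) ✓  (c5,r9) ✓
Counterexamples (restrictor pairs failing the scope): 6.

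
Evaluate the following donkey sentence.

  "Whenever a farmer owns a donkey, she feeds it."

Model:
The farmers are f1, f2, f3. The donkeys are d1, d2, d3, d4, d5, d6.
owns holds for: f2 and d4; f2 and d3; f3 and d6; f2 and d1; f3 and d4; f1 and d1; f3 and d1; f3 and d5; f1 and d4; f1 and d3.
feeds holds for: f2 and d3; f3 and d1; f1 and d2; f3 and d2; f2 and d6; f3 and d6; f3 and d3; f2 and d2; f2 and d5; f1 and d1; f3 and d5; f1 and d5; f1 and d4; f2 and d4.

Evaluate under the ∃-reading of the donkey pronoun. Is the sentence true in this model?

"it" takes "a donkey" as antecedent — a donkey pronoun bound across the clause boundary.
Weak reading: every farmer f with some owns-donkey has at least one owns-donkey d such that feeds(f,d).
Per farmer: f1:✓  f2:✓  f3:✓
Every farmer in the restrictor has a witness.

True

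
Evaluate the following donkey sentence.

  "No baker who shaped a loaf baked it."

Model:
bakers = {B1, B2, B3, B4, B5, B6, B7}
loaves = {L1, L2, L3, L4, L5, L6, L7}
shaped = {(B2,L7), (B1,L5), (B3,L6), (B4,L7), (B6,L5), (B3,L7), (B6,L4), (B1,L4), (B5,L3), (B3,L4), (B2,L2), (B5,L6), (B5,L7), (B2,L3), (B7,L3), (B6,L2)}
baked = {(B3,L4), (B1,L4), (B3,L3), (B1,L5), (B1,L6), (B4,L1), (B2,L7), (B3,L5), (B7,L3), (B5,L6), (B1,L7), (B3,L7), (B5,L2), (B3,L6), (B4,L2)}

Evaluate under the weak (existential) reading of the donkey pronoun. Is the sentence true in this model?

"it" takes "a loaf" as antecedent — a donkey pronoun bound across the clause boundary.
Truth condition: for no (b,l) with shaped(b,l) does baked(b,l) hold.
Restrictor pairs — does the scope hold? (B1,L4):holds  (B1,L5):holds  (B2,L2):fails  (B2,L3):fails  (B2,L7):holds  (B3,L4):holds  (B3,L6):holds  (B3,L7):holds  (B4,L7):fails  (B5,L3):fails  (B5,L6):holds  (B5,L7):fails  (B6,L2):fails  (B6,L4):fails  (B6,L5):fails  (B7,L3):holds
Scope holds for 8 pair(s), so the sentence is false.

False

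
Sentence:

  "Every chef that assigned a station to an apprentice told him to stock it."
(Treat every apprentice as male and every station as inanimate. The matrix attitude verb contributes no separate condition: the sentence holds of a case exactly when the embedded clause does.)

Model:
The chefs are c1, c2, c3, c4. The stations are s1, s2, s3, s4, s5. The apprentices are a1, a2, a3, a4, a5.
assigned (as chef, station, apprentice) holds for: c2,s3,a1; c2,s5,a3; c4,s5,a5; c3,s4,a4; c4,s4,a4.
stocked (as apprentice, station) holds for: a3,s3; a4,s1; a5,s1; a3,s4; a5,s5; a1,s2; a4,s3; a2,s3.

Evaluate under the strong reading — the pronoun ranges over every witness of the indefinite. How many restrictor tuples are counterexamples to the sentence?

4

"him" takes "an apprentice" as antecedent and "it" takes "a station"; both are donkey pronouns co-varying with the restrictor.
Strong reading: for every (c,s,a) with assigned(c,s,a), stocked(a,s).
Restrictor triples: (c2,s3,a1)→stocked(a1,s3) ✗  (c2,s5,a3)→stocked(a3,s5) ✗  (c3,s4,a4)→stocked(a4,s4) ✗  (c4,s4,a4)→stocked(a4,s4) ✗  (c4,s5,a5)→stocked(a5,s5) ✓
Counterexamples (restrictor triples failing the scope): 4.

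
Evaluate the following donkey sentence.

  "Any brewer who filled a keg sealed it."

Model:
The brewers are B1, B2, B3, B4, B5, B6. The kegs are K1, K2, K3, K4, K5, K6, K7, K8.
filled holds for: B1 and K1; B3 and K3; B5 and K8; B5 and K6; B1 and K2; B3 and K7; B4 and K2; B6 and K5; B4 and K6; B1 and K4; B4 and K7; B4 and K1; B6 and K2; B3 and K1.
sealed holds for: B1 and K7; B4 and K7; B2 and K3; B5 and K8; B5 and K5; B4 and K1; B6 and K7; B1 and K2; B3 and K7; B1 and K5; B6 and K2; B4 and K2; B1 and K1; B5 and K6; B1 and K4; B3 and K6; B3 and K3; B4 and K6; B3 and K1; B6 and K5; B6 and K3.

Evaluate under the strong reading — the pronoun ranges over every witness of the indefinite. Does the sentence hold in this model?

True

"it" takes "a keg" as antecedent — a donkey pronoun bound across the clause boundary.
Strong reading: for every (b,k) with filled(b,k), sealed(b,k).
Restrictor pairs: (B1,K1) ✓  (B1,K2) ✓  (B1,K4) ✓  (B3,K1) ✓  (B3,K3) ✓  (B3,K7) ✓  (B4,K1) ✓  (B4,K2) ✓  (B4,K6) ✓  (B4,K7) ✓  (B5,K6) ✓  (B5,K8) ✓  (B6,K2) ✓  (B6,K5) ✓
Every restrictor pair satisfies the scope.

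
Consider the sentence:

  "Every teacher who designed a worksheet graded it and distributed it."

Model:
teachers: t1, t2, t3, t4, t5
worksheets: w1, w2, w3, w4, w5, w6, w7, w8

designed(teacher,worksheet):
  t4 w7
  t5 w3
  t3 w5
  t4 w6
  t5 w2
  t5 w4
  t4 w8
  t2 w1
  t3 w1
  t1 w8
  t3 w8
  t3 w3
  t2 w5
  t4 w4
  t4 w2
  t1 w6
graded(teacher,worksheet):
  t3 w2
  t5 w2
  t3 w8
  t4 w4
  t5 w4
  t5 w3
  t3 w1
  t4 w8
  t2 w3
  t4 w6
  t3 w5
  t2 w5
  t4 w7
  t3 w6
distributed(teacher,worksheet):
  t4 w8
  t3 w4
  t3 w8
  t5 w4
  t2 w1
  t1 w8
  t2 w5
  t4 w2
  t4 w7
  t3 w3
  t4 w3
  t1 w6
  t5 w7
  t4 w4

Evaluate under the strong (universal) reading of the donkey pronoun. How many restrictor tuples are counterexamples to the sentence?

10

"it" takes "a worksheet" as antecedent — a donkey pronoun bound across the clause boundary.
Strong reading: for every (t,w) with designed(t,w), graded(t,w) ∧ distributed(t,w).
Restrictor pairs: (t1,w6) ✗  (t1,w8) ✗  (t2,w1) ✗  (t2,w5) ✓  (t3,w1) ✗  (t3,w3) ✗  (t3,w5) ✗  (t3,w8) ✓  (t4,w2) ✗  (t4,w4) ✓  (t4,w6) ✗  (t4,w7) ✓  (t4,w8) ✓  (t5,w2) ✗  (t5,w3) ✗  (t5,w4) ✓
Counterexamples (restrictor pairs failing the scope): 10.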